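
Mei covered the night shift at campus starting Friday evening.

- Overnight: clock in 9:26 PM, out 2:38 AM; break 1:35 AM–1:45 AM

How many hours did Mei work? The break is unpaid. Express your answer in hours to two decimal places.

5.03 hours

Overnight: 9:26 PM → midnight = 2 h 34 min; midnight → 2:38 AM = 2 h 38 min; span 5 h 12 min; less 10 min break → 5 h 2 min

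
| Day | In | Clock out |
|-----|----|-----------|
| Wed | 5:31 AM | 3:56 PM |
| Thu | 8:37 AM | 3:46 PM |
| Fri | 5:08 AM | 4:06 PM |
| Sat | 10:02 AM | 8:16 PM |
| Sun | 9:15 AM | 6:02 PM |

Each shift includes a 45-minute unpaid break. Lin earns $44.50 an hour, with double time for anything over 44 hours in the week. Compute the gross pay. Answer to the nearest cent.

Wed: 5:31 AM–3:56 PM = 10 h 25 min; less 45 min break → 9 h 40 min
Thu: 8:37 AM–3:46 PM = 7 h 9 min; less 45 min break → 6 h 24 min
Fri: 5:08 AM–4:06 PM = 10 h 58 min; less 45 min break → 10 h 13 min
Sat: 10:02 AM–8:16 PM = 10 h 14 min; less 45 min break → 9 h 29 min
Sun: 9:15 AM–6:02 PM = 8 h 47 min; less 45 min break → 8 h 2 min
Total worked: 43 h 48 min = 2628 min.
Regular 43 h 48 min = 2628 min at $44.50/h; overtime 0 h 0 min = 0 min at $89.00/h.
Pay = (2628 × $44.50 + 0 × $89.00) ÷ 60 = $1949.10.

$1949.10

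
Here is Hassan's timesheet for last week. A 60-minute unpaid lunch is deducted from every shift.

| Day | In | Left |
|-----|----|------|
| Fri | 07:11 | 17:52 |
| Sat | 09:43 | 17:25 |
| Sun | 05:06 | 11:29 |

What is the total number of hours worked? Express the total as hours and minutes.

Fri: 07:11–17:52 = 10 h 41 min; less 60 min break → 9 h 41 min
Sat: 09:43–17:25 = 7 h 42 min; less 60 min break → 6 h 42 min
Sun: 05:06–11:29 = 6 h 23 min; less 60 min break → 5 h 23 min
Total: 9 h 41 min + 6 h 42 min + 5 h 23 min = 21 h 46 min.

21 h 46 min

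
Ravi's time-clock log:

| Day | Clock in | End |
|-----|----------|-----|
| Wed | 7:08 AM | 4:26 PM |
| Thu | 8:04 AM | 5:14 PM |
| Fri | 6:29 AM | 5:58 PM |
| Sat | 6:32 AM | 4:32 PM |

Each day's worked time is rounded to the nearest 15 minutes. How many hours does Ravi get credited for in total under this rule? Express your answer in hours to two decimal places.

Wed: 7:08 AM–4:26 PM = 9 h 18 min → rounds to 9 h 15 min
Thu: 8:04 AM–5:14 PM = 9 h 10 min → rounds to 9 h 15 min
Fri: 6:29 AM–5:58 PM = 11 h 29 min → rounds to 11 h 30 min
Sat: 6:32 AM–4:32 PM = 10 h 0 min → rounds to 10 h 0 min
Total credited: 40 h 0 min.

40.00 hours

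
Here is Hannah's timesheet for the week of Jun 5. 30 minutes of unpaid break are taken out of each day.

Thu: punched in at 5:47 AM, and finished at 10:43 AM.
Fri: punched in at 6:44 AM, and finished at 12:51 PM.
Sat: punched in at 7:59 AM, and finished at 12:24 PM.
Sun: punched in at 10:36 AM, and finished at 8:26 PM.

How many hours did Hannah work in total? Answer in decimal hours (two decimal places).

Thu: 5:47 AM–10:43 AM = 4 h 56 min; less 30 min break → 4 h 26 min
Fri: 6:44 AM–12:51 PM = 6 h 7 min; less 30 min break → 5 h 37 min
Sat: 7:59 AM–12:24 PM = 4 h 25 min; less 30 min break → 3 h 55 min
Sun: 10:36 AM–8:26 PM = 9 h 50 min; less 30 min break → 9 h 20 min
Total: 4 h 26 min + 5 h 37 min + 3 h 55 min + 9 h 20 min = 23 h 18 min.

23.30 hours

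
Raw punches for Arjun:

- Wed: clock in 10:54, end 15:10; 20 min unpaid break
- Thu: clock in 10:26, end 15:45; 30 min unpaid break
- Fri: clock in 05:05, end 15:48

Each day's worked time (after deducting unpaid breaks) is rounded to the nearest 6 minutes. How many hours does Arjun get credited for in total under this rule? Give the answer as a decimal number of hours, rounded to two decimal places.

Wed: 10:54–15:10 = 4 h 16 min − 20 min = 3 h 56 min → rounds to 3 h 54 min
Thu: 10:26–15:45 = 5 h 19 min − 30 min = 4 h 49 min → rounds to 4 h 48 min
Fri: 05:05–15:48 = 10 h 43 min → rounds to 10 h 42 min
Total credited: 19 h 24 min.

19.40 hours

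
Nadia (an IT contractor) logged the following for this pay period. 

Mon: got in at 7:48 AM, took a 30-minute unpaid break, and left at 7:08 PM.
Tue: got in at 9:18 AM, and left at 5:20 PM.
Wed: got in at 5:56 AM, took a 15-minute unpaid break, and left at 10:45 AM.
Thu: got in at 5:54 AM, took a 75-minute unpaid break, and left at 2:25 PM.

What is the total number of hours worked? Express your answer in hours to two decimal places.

Mon: 7:48 AM–7:08 PM = 11 h 20 min; less 30 min break → 10 h 50 min
Tue: 9:18 AM–5:20 PM = 8 h 2 min
Wed: 5:56 AM–10:45 AM = 4 h 49 min; less 15 min break → 4 h 34 min
Thu: 5:54 AM–2:25 PM = 8 h 31 min; less 75 min break → 7 h 16 min
Total: 10 h 50 min + 8 h 2 min + 4 h 34 min + 7 h 16 min = 30 h 42 min.

30.70 hours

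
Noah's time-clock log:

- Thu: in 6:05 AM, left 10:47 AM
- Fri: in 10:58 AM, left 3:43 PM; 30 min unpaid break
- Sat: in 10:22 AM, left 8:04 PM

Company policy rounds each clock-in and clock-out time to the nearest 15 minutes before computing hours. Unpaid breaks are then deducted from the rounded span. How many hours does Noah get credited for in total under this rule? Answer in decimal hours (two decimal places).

18.75 hours

Thu: in 6:05 AM→6:00 AM, out 10:47 AM→10:45 AM; 4 h 45 min
Fri: in 10:58 AM→11:00 AM, out 3:43 PM→3:45 PM; 4 h 45 min − 30 min = 4 h 15 min
Sat: in 10:22 AM→10:15 AM, out 8:04 PM→8:00 PM; 9 h 45 min
Total credited: 18 h 45 min.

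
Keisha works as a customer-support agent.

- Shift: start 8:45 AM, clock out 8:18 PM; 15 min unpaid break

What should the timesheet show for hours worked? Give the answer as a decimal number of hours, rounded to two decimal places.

Shift: 8:45 AM–8:18 PM = 11 h 33 min; less 15 min break → 11 h 18 min

11.30 hours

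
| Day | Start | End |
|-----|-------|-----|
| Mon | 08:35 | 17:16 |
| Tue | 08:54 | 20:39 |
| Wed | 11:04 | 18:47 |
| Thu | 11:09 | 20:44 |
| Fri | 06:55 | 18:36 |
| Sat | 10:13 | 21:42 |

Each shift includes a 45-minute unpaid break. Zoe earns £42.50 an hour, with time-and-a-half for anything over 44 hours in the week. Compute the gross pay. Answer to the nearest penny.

£2660.50

Mon: 08:35–17:16 = 8 h 41 min; less 45 min break → 7 h 56 min
Tue: 08:54–20:39 = 11 h 45 min; less 45 min break → 11 h 0 min
Wed: 11:04–18:47 = 7 h 43 min; less 45 min break → 6 h 58 min
Thu: 11:09–20:44 = 9 h 35 min; less 45 min break → 8 h 50 min
Fri: 06:55–18:36 = 11 h 41 min; less 45 min break → 10 h 56 min
Sat: 10:13–21:42 = 11 h 29 min; less 45 min break → 10 h 44 min
Total worked: 56 h 24 min = 3384 min.
Regular 44 h 0 min = 2640 min at £42.50/h; overtime 12 h 24 min = 744 min at £63.75/h.
Pay = (2640 × £42.50 + 744 × £63.75) ÷ 60 = £2660.50.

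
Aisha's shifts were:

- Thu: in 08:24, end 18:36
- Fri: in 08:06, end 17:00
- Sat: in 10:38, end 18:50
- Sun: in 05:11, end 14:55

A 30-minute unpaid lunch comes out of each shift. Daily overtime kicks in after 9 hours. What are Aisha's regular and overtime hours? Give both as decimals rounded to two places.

Thu: 08:24–18:36 = 10 h 12 min; less 30 min break → 9 h 42 min
Fri: 08:06–17:00 = 8 h 54 min; less 30 min break → 8 h 24 min
Sat: 10:38–18:50 = 8 h 12 min; less 30 min break → 7 h 42 min
Sun: 05:11–14:55 = 9 h 44 min; less 30 min break → 9 h 14 min
Thu reg 9 h 0 min / OT 0 h 42 min; Fri reg 8 h 24 min / OT 0 h 0 min; Sat reg 7 h 42 min / OT 0 h 0 min; Sun reg 9 h 0 min / OT 0 h 14 min.
Totals: regular 34 h 6 min, overtime 0 h 56 min.

Regular 34.10 hours, overtime 0.93 hours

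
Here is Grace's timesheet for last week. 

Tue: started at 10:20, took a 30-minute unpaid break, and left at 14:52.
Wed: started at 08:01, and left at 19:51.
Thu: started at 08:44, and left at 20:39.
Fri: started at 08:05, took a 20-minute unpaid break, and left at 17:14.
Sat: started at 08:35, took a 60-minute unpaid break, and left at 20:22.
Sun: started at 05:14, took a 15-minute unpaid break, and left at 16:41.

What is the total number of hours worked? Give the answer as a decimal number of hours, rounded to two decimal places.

58.58 hours

Tue: 10:20–14:52 = 4 h 32 min; less 30 min break → 4 h 2 min
Wed: 08:01–19:51 = 11 h 50 min
Thu: 08:44–20:39 = 11 h 55 min
Fri: 08:05–17:14 = 9 h 9 min; less 20 min break → 8 h 49 min
Sat: 08:35–20:22 = 11 h 47 min; less 60 min break → 10 h 47 min
Sun: 05:14–16:41 = 11 h 27 min; less 15 min break → 11 h 12 min
Total: 4 h 2 min + 11 h 50 min + 11 h 55 min + 8 h 49 min + 10 h 47 min + 11 h 12 min = 58 h 35 min.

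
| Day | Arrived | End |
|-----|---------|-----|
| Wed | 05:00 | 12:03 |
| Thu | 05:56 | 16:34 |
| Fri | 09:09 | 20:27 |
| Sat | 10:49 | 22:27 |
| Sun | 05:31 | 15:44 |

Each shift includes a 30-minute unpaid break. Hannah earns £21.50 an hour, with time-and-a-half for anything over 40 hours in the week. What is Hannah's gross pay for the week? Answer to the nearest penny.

£1128.75

Wed: 05:00–12:03 = 7 h 3 min; less 30 min break → 6 h 33 min
Thu: 05:56–16:34 = 10 h 38 min; less 30 min break → 10 h 8 min
Fri: 09:09–20:27 = 11 h 18 min; less 30 min break → 10 h 48 min
Sat: 10:49–22:27 = 11 h 38 min; less 30 min break → 11 h 8 min
Sun: 05:31–15:44 = 10 h 13 min; less 30 min break → 9 h 43 min
Total worked: 48 h 20 min = 2900 min.
Regular 40 h 0 min = 2400 min at £21.50/h; overtime 8 h 20 min = 500 min at £32.25/h.
Pay = (2400 × £21.50 + 500 × £32.25) ÷ 60 = £1128.75.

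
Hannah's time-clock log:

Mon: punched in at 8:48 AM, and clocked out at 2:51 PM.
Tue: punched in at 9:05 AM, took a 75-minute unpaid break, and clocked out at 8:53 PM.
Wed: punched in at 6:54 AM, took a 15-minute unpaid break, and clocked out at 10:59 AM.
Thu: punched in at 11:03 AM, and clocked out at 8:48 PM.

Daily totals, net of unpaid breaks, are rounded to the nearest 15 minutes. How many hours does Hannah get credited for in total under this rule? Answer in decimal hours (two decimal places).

30.00 hours

Mon: 8:48 AM–2:51 PM = 6 h 3 min → rounds to 6 h 0 min
Tue: 9:05 AM–8:53 PM = 11 h 48 min − 75 min = 10 h 33 min → rounds to 10 h 30 min
Wed: 6:54 AM–10:59 AM = 4 h 5 min − 15 min = 3 h 50 min → rounds to 3 h 45 min
Thu: 11:03 AM–8:48 PM = 9 h 45 min → rounds to 9 h 45 min
Total credited: 30 h 0 min.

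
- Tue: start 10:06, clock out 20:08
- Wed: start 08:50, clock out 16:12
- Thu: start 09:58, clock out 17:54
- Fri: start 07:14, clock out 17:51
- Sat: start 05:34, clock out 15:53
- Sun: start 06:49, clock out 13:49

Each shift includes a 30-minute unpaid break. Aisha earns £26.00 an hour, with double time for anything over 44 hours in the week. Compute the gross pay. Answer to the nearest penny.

£1469.87

Tue: 10:06–20:08 = 10 h 2 min; less 30 min break → 9 h 32 min
Wed: 08:50–16:12 = 7 h 22 min; less 30 min break → 6 h 52 min
Thu: 09:58–17:54 = 7 h 56 min; less 30 min break → 7 h 26 min
Fri: 07:14–17:51 = 10 h 37 min; less 30 min break → 10 h 7 min
Sat: 05:34–15:53 = 10 h 19 min; less 30 min break → 9 h 49 min
Sun: 06:49–13:49 = 7 h 0 min; less 30 min break → 6 h 30 min
Total worked: 50 h 16 min = 3016 min.
Regular 44 h 0 min = 2640 min at £26.00/h; overtime 6 h 16 min = 376 min at £52.00/h.
Pay = (2640 × £26.00 + 376 × £52.00) ÷ 60 = £1469.87.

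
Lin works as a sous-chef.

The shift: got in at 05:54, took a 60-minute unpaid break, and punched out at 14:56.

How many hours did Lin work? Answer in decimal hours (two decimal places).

8.03 hours

The shift: 05:54–14:56 = 9 h 2 min; less 60 min break → 8 h 2 min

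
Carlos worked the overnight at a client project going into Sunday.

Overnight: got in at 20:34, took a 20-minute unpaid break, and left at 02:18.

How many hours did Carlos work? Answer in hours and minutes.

Overnight: 20:34 → midnight = 3 h 26 min; midnight → 02:18 = 2 h 18 min; span 5 h 44 min; less 20 min break → 5 h 24 min

5 h 24 min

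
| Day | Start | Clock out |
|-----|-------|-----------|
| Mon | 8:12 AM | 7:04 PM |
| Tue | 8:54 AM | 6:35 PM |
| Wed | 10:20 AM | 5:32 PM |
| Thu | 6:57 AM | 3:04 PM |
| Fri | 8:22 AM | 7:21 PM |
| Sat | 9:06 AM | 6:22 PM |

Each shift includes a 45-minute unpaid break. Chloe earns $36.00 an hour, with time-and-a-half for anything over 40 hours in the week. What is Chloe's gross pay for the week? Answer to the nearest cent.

Mon: 8:12 AM–7:04 PM = 10 h 52 min; less 45 min break → 10 h 7 min
Tue: 8:54 AM–6:35 PM = 9 h 41 min; less 45 min break → 8 h 56 min
Wed: 10:20 AM–5:32 PM = 7 h 12 min; less 45 min break → 6 h 27 min
Thu: 6:57 AM–3:04 PM = 8 h 7 min; less 45 min break → 7 h 22 min
Fri: 8:22 AM–7:21 PM = 10 h 59 min; less 45 min break → 10 h 14 min
Sat: 9:06 AM–6:22 PM = 9 h 16 min; less 45 min break → 8 h 31 min
Total worked: 51 h 37 min = 3097 min.
Regular 40 h 0 min = 2400 min at $36.00/h; overtime 11 h 37 min = 697 min at $54.00/h.
Pay = (2400 × $36.00 + 697 × $54.00) ÷ 60 = $2067.30.

$2067.30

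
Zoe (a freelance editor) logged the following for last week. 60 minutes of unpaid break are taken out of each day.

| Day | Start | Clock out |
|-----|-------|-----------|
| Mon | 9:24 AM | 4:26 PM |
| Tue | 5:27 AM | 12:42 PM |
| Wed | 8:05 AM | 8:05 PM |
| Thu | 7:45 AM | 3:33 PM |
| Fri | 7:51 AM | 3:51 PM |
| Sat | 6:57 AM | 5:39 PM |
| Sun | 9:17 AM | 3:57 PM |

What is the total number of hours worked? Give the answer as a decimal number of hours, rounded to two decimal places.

52.45 hours

Mon: 9:24 AM–4:26 PM = 7 h 2 min; less 60 min break → 6 h 2 min
Tue: 5:27 AM–12:42 PM = 7 h 15 min; less 60 min break → 6 h 15 min
Wed: 8:05 AM–8:05 PM = 12 h 0 min; less 60 min break → 11 h 0 min
Thu: 7:45 AM–3:33 PM = 7 h 48 min; less 60 min break → 6 h 48 min
Fri: 7:51 AM–3:51 PM = 8 h 0 min; less 60 min break → 7 h 0 min
Sat: 6:57 AM–5:39 PM = 10 h 42 min; less 60 min break → 9 h 42 min
Sun: 9:17 AM–3:57 PM = 6 h 40 min; less 60 min break → 5 h 40 min
Total: 6 h 2 min + 6 h 15 min + 11 h 0 min + 6 h 48 min + 7 h 0 min + 9 h 42 min + 5 h 40 min = 52 h 27 min.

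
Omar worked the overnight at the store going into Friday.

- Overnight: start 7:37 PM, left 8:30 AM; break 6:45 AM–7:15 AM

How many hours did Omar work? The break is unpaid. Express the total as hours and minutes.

Overnight: 7:37 PM → midnight = 4 h 23 min; midnight → 8:30 AM = 8 h 30 min; span 12 h 53 min; less 30 min break → 12 h 23 min

12 h 23 min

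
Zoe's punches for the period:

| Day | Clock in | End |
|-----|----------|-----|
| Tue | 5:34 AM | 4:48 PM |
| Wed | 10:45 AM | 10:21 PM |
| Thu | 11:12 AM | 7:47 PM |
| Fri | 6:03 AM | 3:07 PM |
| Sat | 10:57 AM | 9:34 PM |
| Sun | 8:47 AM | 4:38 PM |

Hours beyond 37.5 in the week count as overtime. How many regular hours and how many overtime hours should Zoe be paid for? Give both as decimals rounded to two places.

Tue: 5:34 AM–4:48 PM = 11 h 14 min
Wed: 10:45 AM–10:21 PM = 11 h 36 min
Thu: 11:12 AM–7:47 PM = 8 h 35 min
Fri: 6:03 AM–3:07 PM = 9 h 4 min
Sat: 10:57 AM–9:34 PM = 10 h 37 min
Sun: 8:47 AM–4:38 PM = 7 h 51 min
Total worked: 58 h 57 min = 58.95 h.
Threshold 37.5 h → overtime 21 h 27 min, regular 37 h 30 min.

Regular 37.50 hours, overtime 21.45 hours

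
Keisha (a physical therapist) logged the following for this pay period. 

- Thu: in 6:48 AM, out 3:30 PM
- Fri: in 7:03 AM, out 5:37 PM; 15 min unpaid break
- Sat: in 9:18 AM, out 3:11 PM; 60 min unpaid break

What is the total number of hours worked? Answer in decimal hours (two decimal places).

23.90 hours

Thu: 6:48 AM–3:30 PM = 8 h 42 min
Fri: 7:03 AM–5:37 PM = 10 h 34 min; less 15 min break → 10 h 19 min
Sat: 9:18 AM–3:11 PM = 5 h 53 min; less 60 min break → 4 h 53 min
Total: 8 h 42 min + 10 h 19 min + 4 h 53 min = 23 h 54 min.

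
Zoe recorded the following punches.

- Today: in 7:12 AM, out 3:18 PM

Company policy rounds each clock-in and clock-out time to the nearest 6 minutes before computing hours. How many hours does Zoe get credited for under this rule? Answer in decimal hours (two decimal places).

8.10 hours

Today: in 7:12 AM→7:12 AM, out 3:18 PM→3:18 PM; 8 h 6 min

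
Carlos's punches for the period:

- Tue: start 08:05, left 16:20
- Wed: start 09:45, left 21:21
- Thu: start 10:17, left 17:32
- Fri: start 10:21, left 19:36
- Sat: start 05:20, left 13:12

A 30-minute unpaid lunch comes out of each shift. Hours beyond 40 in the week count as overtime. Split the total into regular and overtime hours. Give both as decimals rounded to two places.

Tue: 08:05–16:20 = 8 h 15 min; less 30 min break → 7 h 45 min
Wed: 09:45–21:21 = 11 h 36 min; less 30 min break → 11 h 6 min
Thu: 10:17–17:32 = 7 h 15 min; less 30 min break → 6 h 45 min
Fri: 10:21–19:36 = 9 h 15 min; less 30 min break → 8 h 45 min
Sat: 05:20–13:12 = 7 h 52 min; less 30 min break → 7 h 22 min
Total worked: 41 h 43 min = 41.72 h.
Threshold 40 h → overtime 1 h 43 min, regular 40 h 0 min.

Regular 40.00 hours, overtime 1.72 hours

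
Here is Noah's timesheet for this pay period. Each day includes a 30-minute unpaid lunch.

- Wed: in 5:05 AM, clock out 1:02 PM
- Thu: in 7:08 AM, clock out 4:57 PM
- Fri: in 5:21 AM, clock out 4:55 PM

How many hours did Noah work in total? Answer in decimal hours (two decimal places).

27.83 hours

Wed: 5:05 AM–1:02 PM = 7 h 57 min; less 30 min break → 7 h 27 min
Thu: 7:08 AM–4:57 PM = 9 h 49 min; less 30 min break → 9 h 19 min
Fri: 5:21 AM–4:55 PM = 11 h 34 min; less 30 min break → 11 h 4 min
Total: 7 h 27 min + 9 h 19 min + 11 h 4 min = 27 h 50 min.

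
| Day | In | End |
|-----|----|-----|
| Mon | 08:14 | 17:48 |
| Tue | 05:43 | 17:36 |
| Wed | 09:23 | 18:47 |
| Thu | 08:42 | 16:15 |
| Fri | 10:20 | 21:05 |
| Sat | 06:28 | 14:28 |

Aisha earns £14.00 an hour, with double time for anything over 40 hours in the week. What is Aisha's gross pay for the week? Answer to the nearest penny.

Mon: 08:14–17:48 = 9 h 34 min
Tue: 05:43–17:36 = 11 h 53 min
Wed: 09:23–18:47 = 9 h 24 min
Thu: 08:42–16:15 = 7 h 33 min
Fri: 10:20–21:05 = 10 h 45 min
Sat: 06:28–14:28 = 8 h 0 min
Total worked: 57 h 9 min = 3429 min.
Regular 40 h 0 min = 2400 min at £14.00/h; overtime 17 h 9 min = 1029 min at £28.00/h.
Pay = (2400 × £14.00 + 1029 × £28.00) ÷ 60 = £1040.20.

£1040.20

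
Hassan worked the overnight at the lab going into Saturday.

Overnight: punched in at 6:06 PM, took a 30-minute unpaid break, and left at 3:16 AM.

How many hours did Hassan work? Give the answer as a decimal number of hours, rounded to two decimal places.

Overnight: 6:06 PM → midnight = 5 h 54 min; midnight → 3:16 AM = 3 h 16 min; span 9 h 10 min; less 30 min break → 8 h 40 min

8.67 hours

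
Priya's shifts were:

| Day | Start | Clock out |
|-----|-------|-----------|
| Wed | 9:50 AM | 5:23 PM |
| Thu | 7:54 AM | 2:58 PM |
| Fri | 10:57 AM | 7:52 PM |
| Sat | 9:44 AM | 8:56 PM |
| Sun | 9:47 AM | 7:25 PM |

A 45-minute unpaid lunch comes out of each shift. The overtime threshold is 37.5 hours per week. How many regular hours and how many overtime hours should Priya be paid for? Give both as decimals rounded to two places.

Regular 37.50 hours, overtime 3.12 hours

Wed: 9:50 AM–5:23 PM = 7 h 33 min; less 45 min break → 6 h 48 min
Thu: 7:54 AM–2:58 PM = 7 h 4 min; less 45 min break → 6 h 19 min
Fri: 10:57 AM–7:52 PM = 8 h 55 min; less 45 min break → 8 h 10 min
Sat: 9:44 AM–8:56 PM = 11 h 12 min; less 45 min break → 10 h 27 min
Sun: 9:47 AM–7:25 PM = 9 h 38 min; less 45 min break → 8 h 53 min
Total worked: 40 h 37 min = 40.62 h.
Threshold 37.5 h → overtime 3 h 7 min, regular 37 h 30 min.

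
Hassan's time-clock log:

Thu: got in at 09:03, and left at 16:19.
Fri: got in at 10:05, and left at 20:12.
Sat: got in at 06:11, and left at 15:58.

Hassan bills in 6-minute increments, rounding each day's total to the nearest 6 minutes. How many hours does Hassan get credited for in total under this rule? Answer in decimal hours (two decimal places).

Thu: 09:03–16:19 = 7 h 16 min → rounds to 7 h 18 min
Fri: 10:05–20:12 = 10 h 7 min → rounds to 10 h 6 min
Sat: 06:11–15:58 = 9 h 47 min → rounds to 9 h 48 min
Total credited: 27 h 12 min.

27.20 hours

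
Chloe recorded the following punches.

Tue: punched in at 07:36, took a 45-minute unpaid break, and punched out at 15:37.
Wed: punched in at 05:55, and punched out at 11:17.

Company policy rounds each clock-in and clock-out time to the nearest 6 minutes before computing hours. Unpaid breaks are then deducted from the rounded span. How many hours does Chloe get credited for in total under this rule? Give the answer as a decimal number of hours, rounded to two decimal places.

Tue: in 07:36→07:36, out 15:37→15:36; 8 h 0 min − 45 min = 7 h 15 min
Wed: in 05:55→05:54, out 11:17→11:18; 5 h 24 min
Total credited: 12 h 39 min.

12.65 hours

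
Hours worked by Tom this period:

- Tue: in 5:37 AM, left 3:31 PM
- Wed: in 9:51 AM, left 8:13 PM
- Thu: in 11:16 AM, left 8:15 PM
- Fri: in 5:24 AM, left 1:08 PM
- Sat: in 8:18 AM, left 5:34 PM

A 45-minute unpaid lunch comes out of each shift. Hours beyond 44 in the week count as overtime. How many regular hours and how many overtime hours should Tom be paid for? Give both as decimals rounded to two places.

Tue: 5:37 AM–3:31 PM = 9 h 54 min; less 45 min break → 9 h 9 min
Wed: 9:51 AM–8:13 PM = 10 h 22 min; less 45 min break → 9 h 37 min
Thu: 11:16 AM–8:15 PM = 8 h 59 min; less 45 min break → 8 h 14 min
Fri: 5:24 AM–1:08 PM = 7 h 44 min; less 45 min break → 6 h 59 min
Sat: 8:18 AM–5:34 PM = 9 h 16 min; less 45 min break → 8 h 31 min
Total worked: 42 h 30 min = 42.50 h.
Threshold 44 h → overtime 0 h 0 min, regular 42 h 30 min.

Regular 42.50 hours, overtime 0.00 hours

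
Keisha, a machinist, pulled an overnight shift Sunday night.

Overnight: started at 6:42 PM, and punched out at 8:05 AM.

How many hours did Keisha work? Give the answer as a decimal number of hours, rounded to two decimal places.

Overnight: 6:42 PM → midnight = 5 h 18 min; midnight → 8:05 AM = 8 h 5 min; span 13 h 23 min

13.38 hours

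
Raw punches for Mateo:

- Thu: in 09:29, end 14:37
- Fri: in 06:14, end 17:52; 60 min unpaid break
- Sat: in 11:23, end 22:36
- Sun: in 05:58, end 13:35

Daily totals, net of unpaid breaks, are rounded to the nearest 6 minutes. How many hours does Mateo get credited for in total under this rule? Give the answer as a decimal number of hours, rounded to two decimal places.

34.50 hours

Thu: 09:29–14:37 = 5 h 8 min → rounds to 5 h 6 min
Fri: 06:14–17:52 = 11 h 38 min − 60 min = 10 h 38 min → rounds to 10 h 36 min
Sat: 11:23–22:36 = 11 h 13 min → rounds to 11 h 12 min
Sun: 05:58–13:35 = 7 h 37 min → rounds to 7 h 36 min
Total credited: 34 h 30 min.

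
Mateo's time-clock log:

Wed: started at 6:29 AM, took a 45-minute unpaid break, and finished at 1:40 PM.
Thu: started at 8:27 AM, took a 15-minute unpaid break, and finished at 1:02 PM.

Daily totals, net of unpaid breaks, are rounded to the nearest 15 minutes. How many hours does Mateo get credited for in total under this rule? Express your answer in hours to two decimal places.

10.75 hours

Wed: 6:29 AM–1:40 PM = 7 h 11 min − 45 min = 6 h 26 min → rounds to 6 h 30 min
Thu: 8:27 AM–1:02 PM = 4 h 35 min − 15 min = 4 h 20 min → rounds to 4 h 15 min
Total credited: 10 h 45 min.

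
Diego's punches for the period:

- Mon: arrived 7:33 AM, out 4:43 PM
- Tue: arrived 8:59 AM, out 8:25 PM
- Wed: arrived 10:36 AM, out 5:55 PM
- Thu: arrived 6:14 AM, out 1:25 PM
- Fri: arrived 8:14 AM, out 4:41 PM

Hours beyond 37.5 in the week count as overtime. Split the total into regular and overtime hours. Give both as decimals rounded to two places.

Regular 37.50 hours, overtime 6.05 hours

Mon: 7:33 AM–4:43 PM = 9 h 10 min
Tue: 8:59 AM–8:25 PM = 11 h 26 min
Wed: 10:36 AM–5:55 PM = 7 h 19 min
Thu: 6:14 AM–1:25 PM = 7 h 11 min
Fri: 8:14 AM–4:41 PM = 8 h 27 min
Total worked: 43 h 33 min = 43.55 h.
Threshold 37.5 h → overtime 6 h 3 min, regular 37 h 30 min.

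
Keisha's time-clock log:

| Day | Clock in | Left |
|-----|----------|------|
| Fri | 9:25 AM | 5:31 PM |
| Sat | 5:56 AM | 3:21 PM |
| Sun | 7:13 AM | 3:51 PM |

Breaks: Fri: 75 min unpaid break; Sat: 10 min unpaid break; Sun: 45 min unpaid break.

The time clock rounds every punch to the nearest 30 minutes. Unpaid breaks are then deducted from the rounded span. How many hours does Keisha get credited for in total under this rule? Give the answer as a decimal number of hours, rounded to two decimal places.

24.33 hours

Fri: in 9:25 AM→9:30 AM, out 5:31 PM→5:30 PM; 8 h 0 min − 75 min = 6 h 45 min
Sat: in 5:56 AM→6:00 AM, out 3:21 PM→3:30 PM; 9 h 30 min − 10 min = 9 h 20 min
Sun: in 7:13 AM→7:00 AM, out 3:51 PM→4:00 PM; 9 h 0 min − 45 min = 8 h 15 min
Total credited: 24 h 20 min.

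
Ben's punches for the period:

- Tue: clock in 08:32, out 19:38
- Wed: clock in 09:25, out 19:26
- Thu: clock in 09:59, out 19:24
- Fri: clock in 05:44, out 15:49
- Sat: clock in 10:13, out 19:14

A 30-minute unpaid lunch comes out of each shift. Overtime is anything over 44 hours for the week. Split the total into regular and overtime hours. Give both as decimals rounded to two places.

Tue: 08:32–19:38 = 11 h 6 min; less 30 min break → 10 h 36 min
Wed: 09:25–19:26 = 10 h 1 min; less 30 min break → 9 h 31 min
Thu: 09:59–19:24 = 9 h 25 min; less 30 min break → 8 h 55 min
Fri: 05:44–15:49 = 10 h 5 min; less 30 min break → 9 h 35 min
Sat: 10:13–19:14 = 9 h 1 min; less 30 min break → 8 h 31 min
Total worked: 47 h 8 min = 47.13 h.
Threshold 44 h → overtime 3 h 8 min, regular 44 h 0 min.

Regular 44.00 hours, overtime 3.13 hours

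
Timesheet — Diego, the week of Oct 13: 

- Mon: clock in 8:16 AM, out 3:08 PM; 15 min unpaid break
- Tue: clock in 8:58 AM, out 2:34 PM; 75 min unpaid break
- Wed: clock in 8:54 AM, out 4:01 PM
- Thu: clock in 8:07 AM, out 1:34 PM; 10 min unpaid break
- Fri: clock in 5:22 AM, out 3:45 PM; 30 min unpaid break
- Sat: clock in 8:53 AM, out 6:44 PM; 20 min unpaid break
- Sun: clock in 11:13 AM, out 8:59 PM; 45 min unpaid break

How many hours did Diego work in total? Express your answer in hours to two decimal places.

Mon: 8:16 AM–3:08 PM = 6 h 52 min; less 15 min break → 6 h 37 min
Tue: 8:58 AM–2:34 PM = 5 h 36 min; less 75 min break → 4 h 21 min
Wed: 8:54 AM–4:01 PM = 7 h 7 min
Thu: 8:07 AM–1:34 PM = 5 h 27 min; less 10 min break → 5 h 17 min
Fri: 5:22 AM–3:45 PM = 10 h 23 min; less 30 min break → 9 h 53 min
Sat: 8:53 AM–6:44 PM = 9 h 51 min; less 20 min break → 9 h 31 min
Sun: 11:13 AM–8:59 PM = 9 h 46 min; less 45 min break → 9 h 1 min
Total: 6 h 37 min + 4 h 21 min + 7 h 7 min + 5 h 17 min + 9 h 53 min + 9 h 31 min + 9 h 1 min = 51 h 47 min.

51.78 hours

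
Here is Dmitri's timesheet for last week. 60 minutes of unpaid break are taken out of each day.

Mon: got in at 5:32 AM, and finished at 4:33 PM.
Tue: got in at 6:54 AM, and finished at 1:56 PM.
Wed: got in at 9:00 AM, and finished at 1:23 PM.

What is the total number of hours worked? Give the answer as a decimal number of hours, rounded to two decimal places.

Mon: 5:32 AM–4:33 PM = 11 h 1 min; less 60 min break → 10 h 1 min
Tue: 6:54 AM–1:56 PM = 7 h 2 min; less 60 min break → 6 h 2 min
Wed: 9:00 AM–1:23 PM = 4 h 23 min; less 60 min break → 3 h 23 min
Total: 10 h 1 min + 6 h 2 min + 3 h 23 min = 19 h 26 min.

19.43 hours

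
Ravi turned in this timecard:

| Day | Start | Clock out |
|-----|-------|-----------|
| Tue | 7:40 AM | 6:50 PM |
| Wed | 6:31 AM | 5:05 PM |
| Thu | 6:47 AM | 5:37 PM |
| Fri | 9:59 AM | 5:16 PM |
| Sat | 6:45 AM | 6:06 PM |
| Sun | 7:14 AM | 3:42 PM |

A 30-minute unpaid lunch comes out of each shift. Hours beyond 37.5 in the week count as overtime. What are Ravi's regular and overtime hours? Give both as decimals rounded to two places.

Tue: 7:40 AM–6:50 PM = 11 h 10 min; less 30 min break → 10 h 40 min
Wed: 6:31 AM–5:05 PM = 10 h 34 min; less 30 min break → 10 h 4 min
Thu: 6:47 AM–5:37 PM = 10 h 50 min; less 30 min break → 10 h 20 min
Fri: 9:59 AM–5:16 PM = 7 h 17 min; less 30 min break → 6 h 47 min
Sat: 6:45 AM–6:06 PM = 11 h 21 min; less 30 min break → 10 h 51 min
Sun: 7:14 AM–3:42 PM = 8 h 28 min; less 30 min break → 7 h 58 min
Total worked: 56 h 40 min = 56.67 h.
Threshold 37.5 h → overtime 19 h 10 min, regular 37 h 30 min.

Regular 37.50 hours, overtime 19.17 hours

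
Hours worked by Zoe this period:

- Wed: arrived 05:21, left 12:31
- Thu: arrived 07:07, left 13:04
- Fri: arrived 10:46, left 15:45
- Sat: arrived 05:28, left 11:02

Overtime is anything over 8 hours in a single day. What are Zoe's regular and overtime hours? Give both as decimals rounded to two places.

Wed: 05:21–12:31 = 7 h 10 min
Thu: 07:07–13:04 = 5 h 57 min
Fri: 10:46–15:45 = 4 h 59 min
Sat: 05:28–11:02 = 5 h 34 min
Wed reg 7 h 10 min / OT 0 h 0 min; Thu reg 5 h 57 min / OT 0 h 0 min; Fri reg 4 h 59 min / OT 0 h 0 min; Sat reg 5 h 34 min / OT 0 h 0 min.
Totals: regular 23 h 40 min, overtime 0 h 0 min.

Regular 23.67 hours, overtime 0.00 hours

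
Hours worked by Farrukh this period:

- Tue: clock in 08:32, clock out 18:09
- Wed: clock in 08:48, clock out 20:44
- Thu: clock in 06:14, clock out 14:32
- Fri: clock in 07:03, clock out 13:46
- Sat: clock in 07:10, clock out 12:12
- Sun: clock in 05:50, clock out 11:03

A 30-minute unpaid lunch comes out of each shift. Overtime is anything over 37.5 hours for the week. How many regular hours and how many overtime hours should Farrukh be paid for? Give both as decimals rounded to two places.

Tue: 08:32–18:09 = 9 h 37 min; less 30 min break → 9 h 7 min
Wed: 08:48–20:44 = 11 h 56 min; less 30 min break → 11 h 26 min
Thu: 06:14–14:32 = 8 h 18 min; less 30 min break → 7 h 48 min
Fri: 07:03–13:46 = 6 h 43 min; less 30 min break → 6 h 13 min
Sat: 07:10–12:12 = 5 h 2 min; less 30 min break → 4 h 32 min
Sun: 05:50–11:03 = 5 h 13 min; less 30 min break → 4 h 43 min
Total worked: 43 h 49 min = 43.82 h.
Threshold 37.5 h → overtime 6 h 19 min, regular 37 h 30 min.

Regular 37.50 hours, overtime 6.32 hours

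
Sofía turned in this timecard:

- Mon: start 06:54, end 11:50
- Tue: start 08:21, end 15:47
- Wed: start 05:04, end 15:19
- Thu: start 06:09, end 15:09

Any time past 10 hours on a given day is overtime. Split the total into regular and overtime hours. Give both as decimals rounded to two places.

Mon: 06:54–11:50 = 4 h 56 min
Tue: 08:21–15:47 = 7 h 26 min
Wed: 05:04–15:19 = 10 h 15 min
Thu: 06:09–15:09 = 9 h 0 min
Mon reg 4 h 56 min / OT 0 h 0 min; Tue reg 7 h 26 min / OT 0 h 0 min; Wed reg 10 h 0 min / OT 0 h 15 min; Thu reg 9 h 0 min / OT 0 h 0 min.
Totals: regular 31 h 22 min, overtime 0 h 15 min.

Regular 31.37 hours, overtime 0.25 hours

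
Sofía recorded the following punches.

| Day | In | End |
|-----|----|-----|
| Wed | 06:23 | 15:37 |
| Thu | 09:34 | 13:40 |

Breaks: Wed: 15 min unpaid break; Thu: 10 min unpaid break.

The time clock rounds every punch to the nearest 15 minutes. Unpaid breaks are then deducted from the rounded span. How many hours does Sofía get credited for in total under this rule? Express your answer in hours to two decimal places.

Wed: in 06:23→06:30, out 15:37→15:30; 9 h 0 min − 15 min = 8 h 45 min
Thu: in 09:34→09:30, out 13:40→13:45; 4 h 15 min − 10 min = 4 h 5 min
Total credited: 12 h 50 min.

12.83 hours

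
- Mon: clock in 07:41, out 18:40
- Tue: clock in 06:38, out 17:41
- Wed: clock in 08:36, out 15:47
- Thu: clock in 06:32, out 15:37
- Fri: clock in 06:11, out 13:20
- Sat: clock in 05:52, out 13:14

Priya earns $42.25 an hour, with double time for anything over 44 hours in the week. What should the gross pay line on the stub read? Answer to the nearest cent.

$2604.01

Mon: 07:41–18:40 = 10 h 59 min
Tue: 06:38–17:41 = 11 h 3 min
Wed: 08:36–15:47 = 7 h 11 min
Thu: 06:32–15:37 = 9 h 5 min
Fri: 06:11–13:20 = 7 h 9 min
Sat: 05:52–13:14 = 7 h 22 min
Total worked: 52 h 49 min = 3169 min.
Regular 44 h 0 min = 2640 min at $42.25/h; overtime 8 h 49 min = 529 min at $84.50/h.
Pay = (2640 × $42.25 + 529 × $84.50) ÷ 60 = $2604.01.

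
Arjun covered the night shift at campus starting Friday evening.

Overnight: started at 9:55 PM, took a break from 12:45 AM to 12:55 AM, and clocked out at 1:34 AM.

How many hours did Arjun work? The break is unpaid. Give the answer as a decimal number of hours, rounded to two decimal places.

Overnight: 9:55 PM → midnight = 2 h 5 min; midnight → 1:34 AM = 1 h 34 min; span 3 h 39 min; less 10 min break → 3 h 29 min

3.48 hours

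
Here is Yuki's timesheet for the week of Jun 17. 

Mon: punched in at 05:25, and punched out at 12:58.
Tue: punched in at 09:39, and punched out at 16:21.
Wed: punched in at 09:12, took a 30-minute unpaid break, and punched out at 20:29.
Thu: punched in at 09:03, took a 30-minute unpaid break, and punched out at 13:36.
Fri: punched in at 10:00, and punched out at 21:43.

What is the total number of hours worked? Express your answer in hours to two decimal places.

40.80 hours

Mon: 05:25–12:58 = 7 h 33 min
Tue: 09:39–16:21 = 6 h 42 min
Wed: 09:12–20:29 = 11 h 17 min; less 30 min break → 10 h 47 min
Thu: 09:03–13:36 = 4 h 33 min; less 30 min break → 4 h 3 min
Fri: 10:00–21:43 = 11 h 43 min
Total: 7 h 33 min + 6 h 42 min + 10 h 47 min + 4 h 3 min + 11 h 43 min = 40 h 48 min.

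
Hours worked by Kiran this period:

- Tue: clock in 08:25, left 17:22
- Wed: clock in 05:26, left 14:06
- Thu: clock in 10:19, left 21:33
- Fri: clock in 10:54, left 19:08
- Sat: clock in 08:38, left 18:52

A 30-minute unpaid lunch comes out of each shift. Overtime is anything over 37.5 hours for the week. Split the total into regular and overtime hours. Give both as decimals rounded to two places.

Regular 37.50 hours, overtime 7.32 hours

Tue: 08:25–17:22 = 8 h 57 min; less 30 min break → 8 h 27 min
Wed: 05:26–14:06 = 8 h 40 min; less 30 min break → 8 h 10 min
Thu: 10:19–21:33 = 11 h 14 min; less 30 min break → 10 h 44 min
Fri: 10:54–19:08 = 8 h 14 min; less 30 min break → 7 h 44 min
Sat: 08:38–18:52 = 10 h 14 min; less 30 min break → 9 h 44 min
Total worked: 44 h 49 min = 44.82 h.
Threshold 37.5 h → overtime 7 h 19 min, regular 37 h 30 min.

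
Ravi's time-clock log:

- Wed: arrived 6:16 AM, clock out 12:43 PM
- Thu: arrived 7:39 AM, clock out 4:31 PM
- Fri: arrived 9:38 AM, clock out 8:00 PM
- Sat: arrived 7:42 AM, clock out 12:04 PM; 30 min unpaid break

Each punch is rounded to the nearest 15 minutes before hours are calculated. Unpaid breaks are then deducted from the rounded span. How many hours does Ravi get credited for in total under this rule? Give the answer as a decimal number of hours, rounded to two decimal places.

Wed: in 6:16 AM→6:15 AM, out 12:43 PM→12:45 PM; 6 h 30 min
Thu: in 7:39 AM→7:45 AM, out 4:31 PM→4:30 PM; 8 h 45 min
Fri: in 9:38 AM→9:45 AM, out 8:00 PM→8:00 PM; 10 h 15 min
Sat: in 7:42 AM→7:45 AM, out 12:04 PM→12:00 PM; 4 h 15 min − 30 min = 3 h 45 min
Total credited: 29 h 15 min.

29.25 hours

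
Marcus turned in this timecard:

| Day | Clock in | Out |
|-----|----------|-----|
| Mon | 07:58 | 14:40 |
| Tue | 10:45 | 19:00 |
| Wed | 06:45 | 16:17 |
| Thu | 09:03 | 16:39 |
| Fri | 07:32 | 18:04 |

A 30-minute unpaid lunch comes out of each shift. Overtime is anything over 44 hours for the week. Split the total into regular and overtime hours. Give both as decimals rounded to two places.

Mon: 07:58–14:40 = 6 h 42 min; less 30 min break → 6 h 12 min
Tue: 10:45–19:00 = 8 h 15 min; less 30 min break → 7 h 45 min
Wed: 06:45–16:17 = 9 h 32 min; less 30 min break → 9 h 2 min
Thu: 09:03–16:39 = 7 h 36 min; less 30 min break → 7 h 6 min
Fri: 07:32–18:04 = 10 h 32 min; less 30 min break → 10 h 2 min
Total worked: 40 h 7 min = 40.12 h.
Threshold 44 h → overtime 0 h 0 min, regular 40 h 7 min.

Regular 40.12 hours, overtime 0.00 hours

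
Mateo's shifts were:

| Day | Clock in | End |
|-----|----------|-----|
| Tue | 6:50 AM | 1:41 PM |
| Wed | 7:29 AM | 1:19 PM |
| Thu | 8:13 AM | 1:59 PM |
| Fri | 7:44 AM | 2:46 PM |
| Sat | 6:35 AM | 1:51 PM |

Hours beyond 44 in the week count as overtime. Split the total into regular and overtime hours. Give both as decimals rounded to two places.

Tue: 6:50 AM–1:41 PM = 6 h 51 min
Wed: 7:29 AM–1:19 PM = 5 h 50 min
Thu: 8:13 AM–1:59 PM = 5 h 46 min
Fri: 7:44 AM–2:46 PM = 7 h 2 min
Sat: 6:35 AM–1:51 PM = 7 h 16 min
Total worked: 32 h 45 min = 32.75 h.
Threshold 44 h → overtime 0 h 0 min, regular 32 h 45 min.

Regular 32.75 hours, overtime 0.00 hours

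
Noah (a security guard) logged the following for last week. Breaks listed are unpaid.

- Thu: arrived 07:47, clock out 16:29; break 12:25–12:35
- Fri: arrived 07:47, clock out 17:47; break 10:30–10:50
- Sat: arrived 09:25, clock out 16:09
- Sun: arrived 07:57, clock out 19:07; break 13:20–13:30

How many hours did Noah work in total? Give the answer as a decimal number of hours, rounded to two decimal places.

Thu: 07:47–16:29 = 8 h 42 min; less 10 min break → 8 h 32 min
Fri: 07:47–17:47 = 10 h 0 min; less 20 min break → 9 h 40 min
Sat: 09:25–16:09 = 6 h 44 min
Sun: 07:57–19:07 = 11 h 10 min; less 10 min break → 11 h 0 min
Total: 8 h 32 min + 9 h 40 min + 6 h 44 min + 11 h 0 min = 35 h 56 min.

35.93 hours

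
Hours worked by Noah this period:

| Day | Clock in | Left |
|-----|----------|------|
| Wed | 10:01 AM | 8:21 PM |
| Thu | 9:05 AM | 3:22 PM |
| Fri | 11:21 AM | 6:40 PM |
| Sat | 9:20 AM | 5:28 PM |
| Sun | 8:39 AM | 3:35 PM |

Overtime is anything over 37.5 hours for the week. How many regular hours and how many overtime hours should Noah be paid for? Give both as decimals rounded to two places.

Wed: 10:01 AM–8:21 PM = 10 h 20 min
Thu: 9:05 AM–3:22 PM = 6 h 17 min
Fri: 11:21 AM–6:40 PM = 7 h 19 min
Sat: 9:20 AM–5:28 PM = 8 h 8 min
Sun: 8:39 AM–3:35 PM = 6 h 56 min
Total worked: 39 h 0 min = 39.00 h.
Threshold 37.5 h → overtime 1 h 30 min, regular 37 h 30 min.

Regular 37.50 hours, overtime 1.50 hours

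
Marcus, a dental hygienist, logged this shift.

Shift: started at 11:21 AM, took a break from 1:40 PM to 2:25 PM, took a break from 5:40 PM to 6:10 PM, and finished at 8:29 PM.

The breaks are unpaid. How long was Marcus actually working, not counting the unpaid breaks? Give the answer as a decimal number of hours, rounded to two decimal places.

7.88 hours

Shift: 11:21 AM–8:29 PM = 9 h 8 min; less 75 min break → 7 h 53 min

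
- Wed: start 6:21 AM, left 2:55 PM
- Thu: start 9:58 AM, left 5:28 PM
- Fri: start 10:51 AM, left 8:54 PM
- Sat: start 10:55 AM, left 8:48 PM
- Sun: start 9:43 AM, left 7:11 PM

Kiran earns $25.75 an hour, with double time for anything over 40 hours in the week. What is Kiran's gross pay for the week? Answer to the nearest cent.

Wed: 6:21 AM–2:55 PM = 8 h 34 min
Thu: 9:58 AM–5:28 PM = 7 h 30 min
Fri: 10:51 AM–8:54 PM = 10 h 3 min
Sat: 10:55 AM–8:48 PM = 9 h 53 min
Sun: 9:43 AM–7:11 PM = 9 h 28 min
Total worked: 45 h 28 min = 2728 min.
Regular 40 h 0 min = 2400 min at $25.75/h; overtime 5 h 28 min = 328 min at $51.50/h.
Pay = (2400 × $25.75 + 328 × $51.50) ÷ 60 = $1311.53.

$1311.53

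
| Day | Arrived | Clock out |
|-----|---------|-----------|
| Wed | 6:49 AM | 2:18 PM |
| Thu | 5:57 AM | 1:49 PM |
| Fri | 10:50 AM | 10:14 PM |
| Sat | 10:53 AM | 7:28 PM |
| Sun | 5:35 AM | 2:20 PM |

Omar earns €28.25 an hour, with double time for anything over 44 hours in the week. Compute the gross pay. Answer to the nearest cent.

€1247.71

Wed: 6:49 AM–2:18 PM = 7 h 29 min
Thu: 5:57 AM–1:49 PM = 7 h 52 min
Fri: 10:50 AM–10:14 PM = 11 h 24 min
Sat: 10:53 AM–7:28 PM = 8 h 35 min
Sun: 5:35 AM–2:20 PM = 8 h 45 min
Total worked: 44 h 5 min = 2645 min.
Regular 44 h 0 min = 2640 min at €28.25/h; overtime 0 h 5 min = 5 min at €56.50/h.
Pay = (2640 × €28.25 + 5 × €56.50) ÷ 60 = €1247.71.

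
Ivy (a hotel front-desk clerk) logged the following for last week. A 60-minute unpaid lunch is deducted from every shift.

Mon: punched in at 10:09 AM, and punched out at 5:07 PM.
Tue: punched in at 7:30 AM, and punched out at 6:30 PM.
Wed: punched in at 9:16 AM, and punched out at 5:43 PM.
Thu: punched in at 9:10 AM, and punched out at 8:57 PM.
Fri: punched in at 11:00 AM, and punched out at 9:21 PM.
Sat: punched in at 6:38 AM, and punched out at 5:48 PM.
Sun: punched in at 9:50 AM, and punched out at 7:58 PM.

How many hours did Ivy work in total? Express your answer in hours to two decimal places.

Mon: 10:09 AM–5:07 PM = 6 h 58 min; less 60 min break → 5 h 58 min
Tue: 7:30 AM–6:30 PM = 11 h 0 min; less 60 min break → 10 h 0 min
Wed: 9:16 AM–5:43 PM = 8 h 27 min; less 60 min break → 7 h 27 min
Thu: 9:10 AM–8:57 PM = 11 h 47 min; less 60 min break → 10 h 47 min
Fri: 11:00 AM–9:21 PM = 10 h 21 min; less 60 min break → 9 h 21 min
Sat: 6:38 AM–5:48 PM = 11 h 10 min; less 60 min break → 10 h 10 min
Sun: 9:50 AM–7:58 PM = 10 h 8 min; less 60 min break → 9 h 8 min
Total: 5 h 58 min + 10 h 0 min + 7 h 27 min + 10 h 47 min + 9 h 21 min + 10 h 10 min + 9 h 8 min = 62 h 51 min.

62.85 hours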